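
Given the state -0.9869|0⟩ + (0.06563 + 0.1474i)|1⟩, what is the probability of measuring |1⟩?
0.02603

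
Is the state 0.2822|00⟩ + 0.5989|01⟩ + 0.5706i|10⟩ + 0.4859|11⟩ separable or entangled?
Entangled

Writing the state as a|00⟩ + b|01⟩ + c|10⟩ + d|11⟩, it is a product state iff ad − bc = 0.
Here (a, b, c, d) = (0.2822, 0.5989, 0.5706i, 0.4859): ad − bc = (0.2822)(0.4859) − (0.5989)(0.5706i) = (0.1371 - 0.3417i) ≠ 0, so the state is entangled.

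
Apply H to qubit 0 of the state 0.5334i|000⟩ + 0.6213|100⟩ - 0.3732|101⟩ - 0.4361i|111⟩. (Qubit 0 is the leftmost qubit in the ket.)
(0.4393 + 0.3772i)|000⟩ - 0.2639|001⟩ - 0.3084i|011⟩ + (-0.4393 + 0.3772i)|100⟩ + 0.2639|101⟩ + 0.3084i|111⟩

H on qubit 0 mixes each pair of kets that differ only in qubit 0: amplitudes (a, b) of (|…0…⟩, |…1…⟩) become ((a + b)/√2, (a − b)/√2). Kets absent from the input have amplitude 0.
(|000⟩, |100⟩): (a, b) = (0.5334i, 0.6213) → ((0.4393 + 0.3772i), (-0.4393 + 0.3772i))
(|001⟩, |101⟩): (a, b) = (0, -0.3732) → (-0.2639, 0.2639)
(|011⟩, |111⟩): (a, b) = (0, -0.4361i) → (-0.3084i, 0.3084i)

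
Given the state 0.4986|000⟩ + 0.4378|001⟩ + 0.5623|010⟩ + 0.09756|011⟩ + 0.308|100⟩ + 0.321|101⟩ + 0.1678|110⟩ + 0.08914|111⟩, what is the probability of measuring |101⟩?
0.103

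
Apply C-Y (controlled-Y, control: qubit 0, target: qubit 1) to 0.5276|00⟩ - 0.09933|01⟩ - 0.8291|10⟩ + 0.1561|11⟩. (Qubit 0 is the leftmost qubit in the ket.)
0.5276|00⟩ - 0.09933|01⟩ - 0.1561i|10⟩ - 0.8291i|11⟩

C-Y leaves the control-|0⟩ kets |00⟩, |01⟩ unchanged and applies Y to qubit 1 on the control-|1⟩ pair (|10⟩, |11⟩).
Y = [[0, -i], [i, 0]].
With a = amp(|10⟩) = -0.8291 and b = amp(|11⟩) = 0.1561:
new amp(|10⟩) = (-i)·b = -0.1561i
new amp(|11⟩) = (i)·a = -0.8291i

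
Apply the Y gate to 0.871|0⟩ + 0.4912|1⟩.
-0.4912i|0⟩ + 0.871i|1⟩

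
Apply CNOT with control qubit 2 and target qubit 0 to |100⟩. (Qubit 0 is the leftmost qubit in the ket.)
|100⟩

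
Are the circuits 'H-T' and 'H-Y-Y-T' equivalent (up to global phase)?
Yes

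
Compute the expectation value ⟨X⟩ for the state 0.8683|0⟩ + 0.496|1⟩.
0.8614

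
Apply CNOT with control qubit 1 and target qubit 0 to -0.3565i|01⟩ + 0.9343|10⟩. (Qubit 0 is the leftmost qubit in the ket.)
0.9343|10⟩ - 0.3565i|11⟩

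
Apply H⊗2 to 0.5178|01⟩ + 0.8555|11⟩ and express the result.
0.6867|00⟩ - 0.6867|01⟩ - 0.1689|10⟩ + 0.1689|11⟩

H⊗2 gives amp(|y⟩) = (1/2) Σ_x (−1)^(x·y) amp(|x⟩), where x·y is the number of positions in which both x and y have a 1.
|00⟩: (0.5178 + 0.8555)/2 = 0.6867
|01⟩: (-0.5178 - 0.8555)/2 = -0.6867
|10⟩: (0.5178 - 0.8555)/2 = -0.1689
|11⟩: (-0.5178 + 0.8555)/2 = 0.1689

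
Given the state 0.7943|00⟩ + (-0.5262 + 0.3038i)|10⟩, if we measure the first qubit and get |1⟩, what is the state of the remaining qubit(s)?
(-0.866 + 0.5i)|0⟩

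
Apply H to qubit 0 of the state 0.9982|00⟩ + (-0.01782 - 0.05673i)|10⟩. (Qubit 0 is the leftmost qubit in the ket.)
(0.6932 - 0.04011i)|00⟩ + (0.7184 + 0.04011i)|10⟩

H on qubit 0 mixes each pair of kets that differ only in qubit 0: amplitudes (a, b) of (|…0…⟩, |…1…⟩) become ((a + b)/√2, (a − b)/√2). Kets absent from the input have amplitude 0.
(|00⟩, |10⟩): (a, b) = (0.9982, (-0.01782 - 0.05673i)) → ((0.6932 - 0.04011i), (0.7184 + 0.04011i))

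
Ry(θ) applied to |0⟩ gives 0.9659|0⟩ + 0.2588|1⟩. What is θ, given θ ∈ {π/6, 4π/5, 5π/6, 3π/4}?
π/6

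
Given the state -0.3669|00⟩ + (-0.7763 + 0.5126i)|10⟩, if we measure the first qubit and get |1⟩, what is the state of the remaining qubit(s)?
(-0.8345 + 0.551i)|0⟩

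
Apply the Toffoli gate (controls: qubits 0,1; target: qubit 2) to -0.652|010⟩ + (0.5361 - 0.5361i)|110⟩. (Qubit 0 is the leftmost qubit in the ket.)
-0.652|010⟩ + (0.5361 - 0.5361i)|111⟩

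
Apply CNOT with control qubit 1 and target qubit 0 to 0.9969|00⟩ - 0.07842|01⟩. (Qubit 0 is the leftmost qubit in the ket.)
0.9969|00⟩ - 0.07842|11⟩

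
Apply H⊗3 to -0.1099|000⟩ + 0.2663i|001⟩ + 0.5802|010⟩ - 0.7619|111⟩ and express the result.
(-0.1031 + 0.09415i)|000⟩ + (0.4356 - 0.09415i)|001⟩ + (0.02539 + 0.09415i)|010⟩ + (-0.5134 - 0.09415i)|011⟩ + (0.4356 + 0.09415i)|100⟩ + (-0.1031 - 0.09415i)|101⟩ + (-0.5134 + 0.09415i)|110⟩ + (0.02539 - 0.09415i)|111⟩

H⊗3 gives amp(|y⟩) = (1/2√2) Σ_x (−1)^(x·y) amp(|x⟩), where x·y is the number of positions in which both x and y have a 1.
|000⟩: (-0.1099 + 0.2663i + 0.5802 - 0.7619)/(2√2) = (-0.1031 + 0.09415i)
|001⟩: (-0.1099 - 0.2663i + 0.5802 + 0.7619)/(2√2) = (0.4356 - 0.09415i)
|010⟩: (-0.1099 + 0.2663i - 0.5802 + 0.7619)/(2√2) = (0.02539 + 0.09415i)
|011⟩: (-0.1099 - 0.2663i - 0.5802 - 0.7619)/(2√2) = (-0.5134 - 0.09415i)
|100⟩: (-0.1099 + 0.2663i + 0.5802 + 0.7619)/(2√2) = (0.4356 + 0.09415i)
|101⟩: (-0.1099 - 0.2663i + 0.5802 - 0.7619)/(2√2) = (-0.1031 - 0.09415i)
|110⟩: (-0.1099 + 0.2663i - 0.5802 - 0.7619)/(2√2) = (-0.5134 + 0.09415i)
|111⟩: (-0.1099 - 0.2663i - 0.5802 + 0.7619)/(2√2) = (0.02539 - 0.09415i)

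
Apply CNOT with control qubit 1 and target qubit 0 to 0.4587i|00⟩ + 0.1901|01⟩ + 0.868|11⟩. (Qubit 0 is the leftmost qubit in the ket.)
0.4587i|00⟩ + 0.868|01⟩ + 0.1901|11⟩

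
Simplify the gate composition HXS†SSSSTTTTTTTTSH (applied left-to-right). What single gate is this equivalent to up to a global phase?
Z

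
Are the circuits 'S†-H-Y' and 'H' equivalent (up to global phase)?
No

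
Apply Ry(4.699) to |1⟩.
-0.7118|0⟩ - 0.7024|1⟩

Ry(4.699) = [[cos(θ/2), −sin(θ/2)], [sin(θ/2), cos(θ/2)]]; θ = 4.699, cos(θ/2) ≈ -0.702357, sin(θ/2) ≈ 0.711825.
With a = amp(|0⟩) = 0 and b = amp(|1⟩) = 1:
new amp(|0⟩) = (-0.702357)·a + (-0.711825)·b = -0.7118
new amp(|1⟩) = (0.711825)·a + (-0.702357)·b = -0.7024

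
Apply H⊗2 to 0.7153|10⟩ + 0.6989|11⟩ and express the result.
0.7071|00⟩ + 0.0082|01⟩ - 0.7071|10⟩ - 0.0082|11⟩

H⊗2 gives amp(|y⟩) = (1/2) Σ_x (−1)^(x·y) amp(|x⟩), where x·y is the number of positions in which both x and y have a 1.
|00⟩: (0.7153 + 0.6989)/2 = 0.7071
|01⟩: (0.7153 - 0.6989)/2 = 0.0082
|10⟩: (-0.7153 - 0.6989)/2 = -0.7071
|11⟩: (-0.7153 + 0.6989)/2 = -0.0082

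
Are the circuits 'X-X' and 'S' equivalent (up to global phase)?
No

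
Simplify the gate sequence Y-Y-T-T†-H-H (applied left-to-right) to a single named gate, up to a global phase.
I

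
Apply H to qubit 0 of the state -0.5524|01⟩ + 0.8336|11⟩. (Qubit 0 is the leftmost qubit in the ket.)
0.1988|01⟩ - 0.98|11⟩

H on qubit 0 mixes each pair of kets that differ only in qubit 0: amplitudes (a, b) of (|…0…⟩, |…1…⟩) become ((a + b)/√2, (a − b)/√2). Kets absent from the input have amplitude 0.
(|01⟩, |11⟩): (a, b) = (-0.5524, 0.8336) → (0.1988, -0.98)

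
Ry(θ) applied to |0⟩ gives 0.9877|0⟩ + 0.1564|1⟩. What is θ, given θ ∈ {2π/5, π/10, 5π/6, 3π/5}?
π/10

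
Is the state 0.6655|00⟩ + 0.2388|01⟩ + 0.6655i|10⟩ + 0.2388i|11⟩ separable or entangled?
Separable

Writing the state as a|00⟩ + b|01⟩ + c|10⟩ + d|11⟩, it is a product state iff ad − bc = 0.
Here (a, b, c, d) = (0.6655, 0.2388, 0.6655i, 0.2388i): ad − bc = (0.6655)(0.2388i) − (0.2388)(0.6655i) = 0, so the state is separable.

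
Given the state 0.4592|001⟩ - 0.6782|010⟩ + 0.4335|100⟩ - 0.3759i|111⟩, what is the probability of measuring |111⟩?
0.1413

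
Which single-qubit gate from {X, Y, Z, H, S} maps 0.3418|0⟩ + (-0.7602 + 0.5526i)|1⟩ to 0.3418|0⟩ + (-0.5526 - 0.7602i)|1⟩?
S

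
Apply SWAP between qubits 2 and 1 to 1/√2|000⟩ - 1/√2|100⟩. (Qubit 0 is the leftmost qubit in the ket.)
1/√2|000⟩ - 1/√2|100⟩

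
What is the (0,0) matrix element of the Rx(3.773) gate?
-0.3105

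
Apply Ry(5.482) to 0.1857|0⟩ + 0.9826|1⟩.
-0.5542|0⟩ - 0.8324|1⟩

Ry(5.482) = [[cos(θ/2), −sin(θ/2)], [sin(θ/2), cos(θ/2)]]; θ = 5.482, cos(θ/2) ≈ -0.92083, sin(θ/2) ≈ 0.389964.
With a = amp(|0⟩) = 0.1857 and b = amp(|1⟩) = 0.9826:
new amp(|0⟩) = (-0.92083)·a + (-0.389964)·b = -0.5542
new amp(|1⟩) = (0.389964)·a + (-0.92083)·b = -0.8324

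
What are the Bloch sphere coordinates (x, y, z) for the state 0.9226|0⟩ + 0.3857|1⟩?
(0.7117, 0, 0.7024)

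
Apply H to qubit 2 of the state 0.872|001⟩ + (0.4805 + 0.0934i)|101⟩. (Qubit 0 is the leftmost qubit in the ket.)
0.6166|000⟩ - 0.6166|001⟩ + (0.3398 + 0.06604i)|100⟩ + (-0.3398 - 0.06604i)|101⟩

H on qubit 2 mixes each pair of kets that differ only in qubit 2: amplitudes (a, b) of (|…0…⟩, |…1…⟩) become ((a + b)/√2, (a − b)/√2). Kets absent from the input have amplitude 0.
(|000⟩, |001⟩): (a, b) = (0, 0.872) → (0.6166, -0.6166)
(|100⟩, |101⟩): (a, b) = (0, (0.4805 + 0.0934i)) → ((0.3398 + 0.06604i), (-0.3398 - 0.06604i))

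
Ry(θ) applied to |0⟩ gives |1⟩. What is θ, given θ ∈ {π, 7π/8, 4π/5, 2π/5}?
π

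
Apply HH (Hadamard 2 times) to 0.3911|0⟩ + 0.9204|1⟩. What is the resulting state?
0.3911|0⟩ + 0.9204|1⟩

H² = I, so an even number of Hadamards cancels: H^2 = I and the state is unchanged.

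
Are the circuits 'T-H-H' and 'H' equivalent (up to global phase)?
No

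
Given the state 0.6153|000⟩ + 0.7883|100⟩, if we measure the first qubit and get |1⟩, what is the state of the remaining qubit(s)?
|00⟩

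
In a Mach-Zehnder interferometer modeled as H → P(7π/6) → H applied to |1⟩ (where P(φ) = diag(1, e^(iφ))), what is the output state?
(0.933 + 0.25i)|0⟩ + (0.06699 - 0.25i)|1⟩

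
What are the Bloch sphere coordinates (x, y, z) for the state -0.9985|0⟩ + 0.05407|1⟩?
(-0.108, 0, 0.9941)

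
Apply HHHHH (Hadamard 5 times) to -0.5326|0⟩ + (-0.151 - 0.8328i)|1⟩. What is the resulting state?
(-0.4834 - 0.5889i)|0⟩ + (-0.2698 + 0.5889i)|1⟩

H² = I, so H^5 = H: a single Hadamard. With (a, b) = (-0.5326, (-0.151 - 0.8328i)), H gives ((a + b)/√2, (a − b)/√2) = ((-0.4834 - 0.5889i), (-0.2698 + 0.5889i)).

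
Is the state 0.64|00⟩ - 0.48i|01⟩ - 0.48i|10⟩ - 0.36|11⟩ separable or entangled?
Separable

Writing the state as a|00⟩ + b|01⟩ + c|10⟩ + d|11⟩, it is a product state iff ad − bc = 0.
Here (a, b, c, d) = (0.64, -0.48i, -0.48i, -0.36): ad − bc = (0.64)(-0.36) − (-0.48i)(-0.48i) = 0, so the state is separable.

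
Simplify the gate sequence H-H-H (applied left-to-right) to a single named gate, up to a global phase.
H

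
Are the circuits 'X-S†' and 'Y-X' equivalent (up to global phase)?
No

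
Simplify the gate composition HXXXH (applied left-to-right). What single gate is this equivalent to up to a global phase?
Z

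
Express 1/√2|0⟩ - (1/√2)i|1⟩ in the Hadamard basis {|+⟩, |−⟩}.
(1/2 - (1/2)i)|+⟩ + (1/2 + (1/2)i)|−⟩

With |ψ⟩ = α|0⟩ + β|1⟩, the Hadamard-basis coefficients are ⟨+|ψ⟩ = (α + β)/√2 and ⟨−|ψ⟩ = (α − β)/√2.
Here α = 1/√2, β = -(1/√2)i: (α + β)/√2 = (1/2 - (1/2)i), (α − β)/√2 = (1/2 + (1/2)i).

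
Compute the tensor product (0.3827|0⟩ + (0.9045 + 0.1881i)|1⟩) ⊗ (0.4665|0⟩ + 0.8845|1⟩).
0.1785|00⟩ + 0.3385|01⟩ + (0.4219 + 0.08775i)|10⟩ + (0.8 + 0.1664i)|11⟩

amp(|b₁b₂…⟩) = product of the factor amplitudes for bits b₁, b₂, …; only kets whose every factor amplitude is nonzero survive.
|00⟩: (0.3827)(0.4665) = 0.1785
|01⟩: (0.3827)(0.8845) = 0.3385
|10⟩: (0.9045 + 0.1881i)(0.4665) = (0.4219 + 0.08775i)
|11⟩: (0.9045 + 0.1881i)(0.8845) = (0.8 + 0.1664i)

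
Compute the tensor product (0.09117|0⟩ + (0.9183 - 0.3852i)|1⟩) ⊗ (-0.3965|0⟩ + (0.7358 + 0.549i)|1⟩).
-0.03615|00⟩ + (0.06708 + 0.05005i)|01⟩ + (-0.3641 + 0.1527i)|10⟩ + (0.8872 + 0.2207i)|11⟩

amp(|b₁b₂…⟩) = product of the factor amplitudes for bits b₁, b₂, …; only kets whose every factor amplitude is nonzero survive.
|00⟩: (0.09117)(-0.3965) = -0.03615
|01⟩: (0.09117)(0.7358 + 0.549i) = (0.06708 + 0.05005i)
|10⟩: (0.9183 - 0.3852i)(-0.3965) = (-0.3641 + 0.1527i)
|11⟩: (0.9183 - 0.3852i)(0.7358 + 0.549i) = (0.8872 + 0.2207i)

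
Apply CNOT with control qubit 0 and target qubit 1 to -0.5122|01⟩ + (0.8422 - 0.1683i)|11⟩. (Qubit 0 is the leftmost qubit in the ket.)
-0.5122|01⟩ + (0.8422 - 0.1683i)|10⟩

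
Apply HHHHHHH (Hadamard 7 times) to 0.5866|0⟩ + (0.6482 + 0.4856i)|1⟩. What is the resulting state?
(0.8731 + 0.3434i)|0⟩ + (-0.04356 - 0.3434i)|1⟩

H² = I, so H^7 = H: a single Hadamard. With (a, b) = (0.5866, (0.6482 + 0.4856i)), H gives ((a + b)/√2, (a − b)/√2) = ((0.8731 + 0.3434i), (-0.04356 - 0.3434i)).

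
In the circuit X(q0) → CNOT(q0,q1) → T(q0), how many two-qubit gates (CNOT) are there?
1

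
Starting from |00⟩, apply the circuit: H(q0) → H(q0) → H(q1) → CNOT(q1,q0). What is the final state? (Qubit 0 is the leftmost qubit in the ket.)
1/√2|00⟩ + 1/√2|11⟩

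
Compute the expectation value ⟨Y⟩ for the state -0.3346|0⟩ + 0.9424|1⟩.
0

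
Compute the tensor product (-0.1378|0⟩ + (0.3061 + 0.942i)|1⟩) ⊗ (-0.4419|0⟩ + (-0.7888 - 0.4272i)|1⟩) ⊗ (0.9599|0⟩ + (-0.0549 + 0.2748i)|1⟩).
0.05845|000⟩ + (-0.003343 + 0.01673i)|001⟩ + (0.1043 + 0.05651i)|010⟩ + (-0.02214 + 0.02664i)|011⟩ + (-0.1298 - 0.3996i)|100⟩ + (0.1218 - 0.01432i)|101⟩ + (0.1545 - 0.8388i)|110⟩ + (0.2313 + 0.09221i)|111⟩

amp(|b₁b₂…⟩) = product of the factor amplitudes for bits b₁, b₂, …; only kets whose every factor amplitude is nonzero survive.
|000⟩: (-0.1378)(-0.4419)(0.9599) = 0.05845
|001⟩: (-0.1378)(-0.4419)(-0.0549 + 0.2748i) = (-0.003343 + 0.01673i)
|010⟩: (-0.1378)(-0.7888 - 0.4272i)(0.9599) = (0.1043 + 0.05651i)
|011⟩: (-0.1378)(-0.7888 - 0.4272i)(-0.0549 + 0.2748i) = (-0.02214 + 0.02664i)
|100⟩: (0.3061 + 0.942i)(-0.4419)(0.9599) = (-0.1298 - 0.3996i)
|101⟩: (0.3061 + 0.942i)(-0.4419)(-0.0549 + 0.2748i) = (0.1218 - 0.01432i)
|110⟩: (0.3061 + 0.942i)(-0.7888 - 0.4272i)(0.9599) = (0.1545 - 0.8388i)
|111⟩: (0.3061 + 0.942i)(-0.7888 - 0.4272i)(-0.0549 + 0.2748i) = (0.2313 + 0.09221i)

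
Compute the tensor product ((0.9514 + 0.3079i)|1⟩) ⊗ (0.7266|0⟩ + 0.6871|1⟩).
(0.6913 + 0.2237i)|10⟩ + (0.6537 + 0.2116i)|11⟩

amp(|b₁b₂…⟩) = product of the factor amplitudes for bits b₁, b₂, …; only kets whose every factor amplitude is nonzero survive.
|10⟩: (0.9514 + 0.3079i)(0.7266) = (0.6913 + 0.2237i)
|11⟩: (0.9514 + 0.3079i)(0.6871) = (0.6537 + 0.2116i)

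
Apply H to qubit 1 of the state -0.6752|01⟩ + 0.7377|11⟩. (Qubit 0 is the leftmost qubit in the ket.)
-0.4774|00⟩ + 0.4774|01⟩ + 0.5216|10⟩ - 0.5216|11⟩

H on qubit 1 mixes each pair of kets that differ only in qubit 1: amplitudes (a, b) of (|…0…⟩, |…1…⟩) become ((a + b)/√2, (a − b)/√2). Kets absent from the input have amplitude 0.
(|00⟩, |01⟩): (a, b) = (0, -0.6752) → (-0.4774, 0.4774)
(|10⟩, |11⟩): (a, b) = (0, 0.7377) → (0.5216, -0.5216)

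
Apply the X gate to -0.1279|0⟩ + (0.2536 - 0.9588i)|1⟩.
(0.2536 - 0.9588i)|0⟩ - 0.1279|1⟩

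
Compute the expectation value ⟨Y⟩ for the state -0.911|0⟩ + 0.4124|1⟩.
0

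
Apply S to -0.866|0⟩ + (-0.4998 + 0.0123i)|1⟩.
-0.866|0⟩ + (-0.0123 - 0.4998i)|1⟩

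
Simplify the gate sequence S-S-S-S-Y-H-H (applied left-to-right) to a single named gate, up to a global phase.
Y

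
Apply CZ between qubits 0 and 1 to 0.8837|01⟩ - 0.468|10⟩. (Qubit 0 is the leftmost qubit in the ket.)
0.8837|01⟩ - 0.468|10⟩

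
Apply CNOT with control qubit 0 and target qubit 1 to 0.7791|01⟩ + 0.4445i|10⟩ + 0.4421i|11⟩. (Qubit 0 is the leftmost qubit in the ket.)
0.7791|01⟩ + 0.4421i|10⟩ + 0.4445i|11⟩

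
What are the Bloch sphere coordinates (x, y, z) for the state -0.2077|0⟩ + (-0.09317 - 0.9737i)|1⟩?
(0.0387, 0.4045, -0.9136)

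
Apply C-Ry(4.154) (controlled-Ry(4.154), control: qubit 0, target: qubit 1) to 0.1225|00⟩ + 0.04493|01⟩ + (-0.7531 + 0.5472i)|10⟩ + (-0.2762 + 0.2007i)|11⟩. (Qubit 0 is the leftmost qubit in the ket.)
0.1225|00⟩ + 0.04493|01⟩ + (0.6067 - 0.4408i)|10⟩ + (-0.5247 + 0.3813i)|11⟩

C-Ry(4.154) leaves the control-|0⟩ kets |00⟩, |01⟩ unchanged and applies Ry(4.154) to qubit 1 on the control-|1⟩ pair (|10⟩, |11⟩).
Ry(4.154) = [[cos(θ/2), −sin(θ/2)], [sin(θ/2), cos(θ/2)]]; θ = 4.154, cos(θ/2) ≈ -0.484861, sin(θ/2) ≈ 0.874591.
With a = amp(|10⟩) = (-0.7531 + 0.5472i) and b = amp(|11⟩) = (-0.2762 + 0.2007i):
new amp(|10⟩) = (-0.484861)·a + (-0.874591)·b = (0.6067 - 0.4408i)
new amp(|11⟩) = (0.874591)·a + (-0.484861)·b = (-0.5247 + 0.3813i)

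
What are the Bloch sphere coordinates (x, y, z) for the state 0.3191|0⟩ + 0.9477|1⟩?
(0.6048, 0, -0.7963)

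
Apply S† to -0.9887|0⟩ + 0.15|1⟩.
-0.9887|0⟩ - 0.15i|1⟩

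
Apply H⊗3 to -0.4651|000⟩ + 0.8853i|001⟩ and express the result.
(-0.1644 + 0.313i)|000⟩ + (-0.1644 - 0.313i)|001⟩ + (-0.1644 + 0.313i)|010⟩ + (-0.1644 - 0.313i)|011⟩ + (-0.1644 + 0.313i)|100⟩ + (-0.1644 - 0.313i)|101⟩ + (-0.1644 + 0.313i)|110⟩ + (-0.1644 - 0.313i)|111⟩

H⊗3 gives amp(|y⟩) = (1/2√2) Σ_x (−1)^(x·y) amp(|x⟩), where x·y is the number of positions in which both x and y have a 1.
|000⟩: (-0.4651 + 0.8853i)/(2√2) = (-0.1644 + 0.313i)
|001⟩: (-0.4651 - 0.8853i)/(2√2) = (-0.1644 - 0.313i)
|010⟩: (-0.4651 + 0.8853i)/(2√2) = (-0.1644 + 0.313i)
|011⟩: (-0.4651 - 0.8853i)/(2√2) = (-0.1644 - 0.313i)
|100⟩: (-0.4651 + 0.8853i)/(2√2) = (-0.1644 + 0.313i)
|101⟩: (-0.4651 - 0.8853i)/(2√2) = (-0.1644 - 0.313i)
|110⟩: (-0.4651 + 0.8853i)/(2√2) = (-0.1644 + 0.313i)
|111⟩: (-0.4651 - 0.8853i)/(2√2) = (-0.1644 - 0.313i)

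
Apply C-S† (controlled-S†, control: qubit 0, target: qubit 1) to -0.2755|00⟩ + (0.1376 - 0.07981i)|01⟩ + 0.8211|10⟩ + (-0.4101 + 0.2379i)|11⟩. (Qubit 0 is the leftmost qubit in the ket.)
-0.2755|00⟩ + (0.1376 - 0.07981i)|01⟩ + 0.8211|10⟩ + (0.2379 + 0.4101i)|11⟩

C-S† leaves the control-|0⟩ kets |00⟩, |01⟩ unchanged and applies S† to qubit 1 on the control-|1⟩ pair (|10⟩, |11⟩).
S† = [[1, 0], [0, -i]].
With a = amp(|10⟩) = 0.8211 and b = amp(|11⟩) = (-0.4101 + 0.2379i):
new amp(|10⟩) = (1)·a = 0.8211
new amp(|11⟩) = (-i)·b = (0.2379 + 0.4101i)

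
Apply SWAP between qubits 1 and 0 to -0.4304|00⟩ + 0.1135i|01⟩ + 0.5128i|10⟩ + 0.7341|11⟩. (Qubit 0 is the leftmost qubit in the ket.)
-0.4304|00⟩ + 0.5128i|01⟩ + 0.1135i|10⟩ + 0.7341|11⟩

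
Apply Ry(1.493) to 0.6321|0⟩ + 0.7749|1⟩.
-0.06221|0⟩ + 0.9981|1⟩

Ry(1.493) = [[cos(θ/2), −sin(θ/2)], [sin(θ/2), cos(θ/2)]]; θ = 1.493, cos(θ/2) ≈ 0.73407, sin(θ/2) ≈ 0.679074.
With a = amp(|0⟩) = 0.6321 and b = amp(|1⟩) = 0.7749:
new amp(|0⟩) = (0.73407)·a + (-0.679074)·b = -0.06221
new amp(|1⟩) = (0.679074)·a + (0.73407)·b = 0.9981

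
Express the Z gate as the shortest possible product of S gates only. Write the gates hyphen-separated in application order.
S-S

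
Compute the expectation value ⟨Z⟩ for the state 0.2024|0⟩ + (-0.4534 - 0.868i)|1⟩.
-0.918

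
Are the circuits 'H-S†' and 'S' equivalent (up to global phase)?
No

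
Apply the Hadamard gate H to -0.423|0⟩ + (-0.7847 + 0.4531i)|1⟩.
(-0.854 + 0.3204i)|0⟩ + (0.2558 - 0.3204i)|1⟩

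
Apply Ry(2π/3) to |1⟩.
-0.866|0⟩ + 1/2|1⟩

Ry(2π/3) = [[cos(θ/2), −sin(θ/2)], [sin(θ/2), cos(θ/2)]]; θ = 2π/3, cos(θ/2) ≈ 0.5, sin(θ/2) ≈ 0.866025.
With a = amp(|0⟩) = 0 and b = amp(|1⟩) = 1:
new amp(|0⟩) = (0.5)·a + (-0.866025)·b = -0.866
new amp(|1⟩) = (0.866025)·a + (0.5)·b = 1/2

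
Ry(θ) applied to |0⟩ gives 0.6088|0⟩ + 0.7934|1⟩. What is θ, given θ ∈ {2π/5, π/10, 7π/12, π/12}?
7π/12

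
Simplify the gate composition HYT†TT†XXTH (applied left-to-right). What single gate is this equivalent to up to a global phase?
Y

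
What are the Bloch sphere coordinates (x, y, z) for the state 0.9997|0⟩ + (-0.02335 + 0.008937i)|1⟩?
(-0.04669, 0.01787, 0.9988)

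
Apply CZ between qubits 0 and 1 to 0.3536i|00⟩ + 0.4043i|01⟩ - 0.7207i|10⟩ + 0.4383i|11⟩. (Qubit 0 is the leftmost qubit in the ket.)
0.3536i|00⟩ + 0.4043i|01⟩ - 0.7207i|10⟩ - 0.4383i|11⟩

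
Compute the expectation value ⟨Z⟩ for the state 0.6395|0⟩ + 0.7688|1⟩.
-0.1821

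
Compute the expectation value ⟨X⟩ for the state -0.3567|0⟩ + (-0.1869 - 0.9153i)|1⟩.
0.1333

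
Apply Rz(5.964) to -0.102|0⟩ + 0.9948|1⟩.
(0.1007 + 0.01621i)|0⟩ + (-0.9822 + 0.1581i)|1⟩

Rz(5.964) = [[e^(−iθ/2), 0], [0, e^(iθ/2)]] with e^(±iθ/2) = cos(θ/2) ± i·sin(θ/2); θ = 5.964, cos(θ/2) ≈ -0.987292, sin(θ/2) ≈ 0.158916.
With a = amp(|0⟩) = -0.102 and b = amp(|1⟩) = 0.9948:
new amp(|0⟩) = (-0.987292 - 0.158916i)·a = (0.1007 + 0.01621i)
new amp(|1⟩) = (-0.987292 + 0.158916i)·b = (-0.9822 + 0.1581i)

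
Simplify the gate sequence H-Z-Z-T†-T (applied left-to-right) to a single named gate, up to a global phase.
H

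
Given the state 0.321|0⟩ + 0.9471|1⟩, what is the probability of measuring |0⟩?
0.103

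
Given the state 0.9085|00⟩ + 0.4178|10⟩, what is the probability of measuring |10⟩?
0.1746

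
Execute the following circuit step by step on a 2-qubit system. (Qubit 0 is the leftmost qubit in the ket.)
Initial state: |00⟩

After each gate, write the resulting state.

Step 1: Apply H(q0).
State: 1/√2|00⟩ + 1/√2|10⟩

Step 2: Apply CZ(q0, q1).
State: 1/√2|00⟩ + 1/√2|10⟩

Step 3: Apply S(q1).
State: 1/√2|00⟩ + 1/√2|10⟩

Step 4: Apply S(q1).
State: 1/√2|00⟩ + 1/√2|10⟩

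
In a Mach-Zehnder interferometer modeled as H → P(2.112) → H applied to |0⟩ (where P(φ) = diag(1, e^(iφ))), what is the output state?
(0.2424 + 0.4285i)|0⟩ + (0.7576 - 0.4285i)|1⟩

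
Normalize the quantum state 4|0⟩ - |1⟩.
0.9701|0⟩ - 0.2425|1⟩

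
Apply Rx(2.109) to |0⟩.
0.4937|0⟩ - 0.8697i|1⟩

Rx(2.109) = [[cos(θ/2), −i·sin(θ/2)], [−i·sin(θ/2), cos(θ/2)]]; θ = 2.109, cos(θ/2) ≈ 0.493663, sin(θ/2) ≈ 0.869654.
With a = amp(|0⟩) = 1 and b = amp(|1⟩) = 0:
new amp(|0⟩) = (0.493663)·a + (-0.869654i)·b = 0.4937
new amp(|1⟩) = (-0.869654i)·a + (0.493663)·b = -0.8697i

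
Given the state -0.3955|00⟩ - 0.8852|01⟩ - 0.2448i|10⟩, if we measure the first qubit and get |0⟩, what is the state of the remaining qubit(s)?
-0.4079|0⟩ - 0.913|1⟩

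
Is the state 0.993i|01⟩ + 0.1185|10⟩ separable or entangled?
Entangled

Writing the state as a|00⟩ + b|01⟩ + c|10⟩ + d|11⟩, it is a product state iff ad − bc = 0.
Here (a, b, c, d) = (0, 0.993i, 0.1185, 0): ad − bc = (0)(0) − (0.993i)(0.1185) = -0.1177i ≠ 0, so the state is entangled.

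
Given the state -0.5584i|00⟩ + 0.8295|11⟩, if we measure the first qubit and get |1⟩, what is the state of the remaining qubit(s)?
|1⟩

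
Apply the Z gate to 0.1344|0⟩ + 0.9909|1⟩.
0.1344|0⟩ - 0.9909|1⟩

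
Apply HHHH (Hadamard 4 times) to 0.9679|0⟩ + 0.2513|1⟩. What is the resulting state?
0.9679|0⟩ + 0.2513|1⟩

H² = I, so an even number of Hadamards cancels: H^4 = I and the state is unchanged.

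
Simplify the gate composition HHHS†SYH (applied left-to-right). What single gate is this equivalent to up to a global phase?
Y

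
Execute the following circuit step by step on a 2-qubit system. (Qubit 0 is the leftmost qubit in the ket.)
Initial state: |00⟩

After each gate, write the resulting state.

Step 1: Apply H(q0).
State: 1/√2|00⟩ + 1/√2|10⟩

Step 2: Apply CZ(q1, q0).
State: 1/√2|00⟩ + 1/√2|10⟩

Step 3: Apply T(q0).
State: 1/√2|00⟩ + (1/2 + (1/2)i)|10⟩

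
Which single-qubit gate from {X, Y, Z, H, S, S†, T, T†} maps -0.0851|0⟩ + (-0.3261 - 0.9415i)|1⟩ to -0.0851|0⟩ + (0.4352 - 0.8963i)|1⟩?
T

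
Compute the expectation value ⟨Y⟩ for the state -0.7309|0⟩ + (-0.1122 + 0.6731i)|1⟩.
-0.9839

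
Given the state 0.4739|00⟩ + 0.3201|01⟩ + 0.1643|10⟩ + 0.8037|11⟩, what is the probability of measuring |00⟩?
0.2246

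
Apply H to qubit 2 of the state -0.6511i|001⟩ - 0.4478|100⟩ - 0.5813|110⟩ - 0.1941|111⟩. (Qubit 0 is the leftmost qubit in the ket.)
-0.4604i|000⟩ + 0.4604i|001⟩ - 0.3166|100⟩ - 0.3166|101⟩ - 0.5483|110⟩ - 0.2738|111⟩

H on qubit 2 mixes each pair of kets that differ only in qubit 2: amplitudes (a, b) of (|…0…⟩, |…1…⟩) become ((a + b)/√2, (a − b)/√2). Kets absent from the input have amplitude 0.
(|000⟩, |001⟩): (a, b) = (0, -0.6511i) → (-0.4604i, 0.4604i)
(|100⟩, |101⟩): (a, b) = (-0.4478, 0) → (-0.3166, -0.3166)
(|110⟩, |111⟩): (a, b) = (-0.5813, -0.1941) → (-0.5483, -0.2738)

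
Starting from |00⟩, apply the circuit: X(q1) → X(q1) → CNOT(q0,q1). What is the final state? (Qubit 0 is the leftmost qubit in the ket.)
|00⟩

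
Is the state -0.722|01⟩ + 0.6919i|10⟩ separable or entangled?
Entangled

Writing the state as a|00⟩ + b|01⟩ + c|10⟩ + d|11⟩, it is a product state iff ad − bc = 0.
Here (a, b, c, d) = (0, -0.722, 0.6919i, 0): ad − bc = (0)(0) − (-0.722)(0.6919i) = 0.4996i ≠ 0, so the state is entangled.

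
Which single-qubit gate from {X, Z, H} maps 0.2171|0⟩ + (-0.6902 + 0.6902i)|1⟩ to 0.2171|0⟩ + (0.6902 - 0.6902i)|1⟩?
Z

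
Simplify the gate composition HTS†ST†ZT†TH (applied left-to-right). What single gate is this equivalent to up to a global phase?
X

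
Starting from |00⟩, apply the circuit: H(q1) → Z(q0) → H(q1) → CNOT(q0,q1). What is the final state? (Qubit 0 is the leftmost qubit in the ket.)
|00⟩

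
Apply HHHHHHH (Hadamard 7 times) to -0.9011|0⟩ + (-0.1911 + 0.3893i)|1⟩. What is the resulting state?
(-0.7723 + 0.2753i)|0⟩ + (-0.502 - 0.2753i)|1⟩

H² = I, so H^7 = H: a single Hadamard. With (a, b) = (-0.9011, (-0.1911 + 0.3893i)), H gives ((a + b)/√2, (a − b)/√2) = ((-0.7723 + 0.2753i), (-0.502 - 0.2753i)).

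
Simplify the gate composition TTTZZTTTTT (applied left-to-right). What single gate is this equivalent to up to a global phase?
I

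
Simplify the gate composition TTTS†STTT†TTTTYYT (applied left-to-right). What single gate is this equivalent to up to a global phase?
T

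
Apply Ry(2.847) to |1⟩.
-0.9892|0⟩ + 0.1468|1⟩

Ry(2.847) = [[cos(θ/2), −sin(θ/2)], [sin(θ/2), cos(θ/2)]]; θ = 2.847, cos(θ/2) ≈ 0.146764, sin(θ/2) ≈ 0.989171.
With a = amp(|0⟩) = 0 and b = amp(|1⟩) = 1:
new amp(|0⟩) = (0.146764)·a + (-0.989171)·b = -0.9892
new amp(|1⟩) = (0.989171)·a + (0.146764)·b = 0.1468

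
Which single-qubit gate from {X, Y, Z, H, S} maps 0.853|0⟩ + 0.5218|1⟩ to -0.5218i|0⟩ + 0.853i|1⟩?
Y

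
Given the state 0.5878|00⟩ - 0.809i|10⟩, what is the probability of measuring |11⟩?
0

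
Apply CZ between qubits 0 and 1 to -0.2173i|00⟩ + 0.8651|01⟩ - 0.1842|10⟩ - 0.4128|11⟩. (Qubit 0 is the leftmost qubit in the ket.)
-0.2173i|00⟩ + 0.8651|01⟩ - 0.1842|10⟩ + 0.4128|11⟩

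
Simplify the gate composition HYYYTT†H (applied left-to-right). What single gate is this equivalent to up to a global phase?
Y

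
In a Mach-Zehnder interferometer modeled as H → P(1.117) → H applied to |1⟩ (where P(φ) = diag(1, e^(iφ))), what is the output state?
(0.2808 - 0.4494i)|0⟩ + (0.7192 + 0.4494i)|1⟩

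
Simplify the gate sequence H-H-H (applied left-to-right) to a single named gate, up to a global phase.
H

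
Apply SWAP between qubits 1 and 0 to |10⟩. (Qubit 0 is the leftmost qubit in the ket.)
|01⟩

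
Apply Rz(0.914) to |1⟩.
(0.8974 + 0.4413i)|1⟩

Rz(0.914) = [[e^(−iθ/2), 0], [0, e^(iθ/2)]] with e^(±iθ/2) = cos(θ/2) ± i·sin(θ/2); θ = 0.914, cos(θ/2) ≈ 0.89738, sin(θ/2) ≈ 0.441258.
With a = amp(|0⟩) = 0 and b = amp(|1⟩) = 1:
new amp(|0⟩) = (0.89738 - 0.441258i)·a = 0
new amp(|1⟩) = (0.89738 + 0.441258i)·b = (0.8974 + 0.4413i)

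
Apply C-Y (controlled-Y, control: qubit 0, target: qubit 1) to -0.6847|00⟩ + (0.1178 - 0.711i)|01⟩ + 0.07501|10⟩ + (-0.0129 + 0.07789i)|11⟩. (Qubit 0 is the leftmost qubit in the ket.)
-0.6847|00⟩ + (0.1178 - 0.711i)|01⟩ + (0.07789 + 0.0129i)|10⟩ + 0.07501i|11⟩

C-Y leaves the control-|0⟩ kets |00⟩, |01⟩ unchanged and applies Y to qubit 1 on the control-|1⟩ pair (|10⟩, |11⟩).
Y = [[0, -i], [i, 0]].
With a = amp(|10⟩) = 0.07501 and b = amp(|11⟩) = (-0.0129 + 0.07789i):
new amp(|10⟩) = (-i)·b = (0.07789 + 0.0129i)
new amp(|11⟩) = (i)·a = 0.07501i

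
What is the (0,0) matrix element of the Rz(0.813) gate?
(0.9185 - 0.3954i)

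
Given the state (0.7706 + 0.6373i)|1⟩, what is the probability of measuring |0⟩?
0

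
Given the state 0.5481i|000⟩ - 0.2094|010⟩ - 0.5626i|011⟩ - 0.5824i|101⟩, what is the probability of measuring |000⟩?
0.3004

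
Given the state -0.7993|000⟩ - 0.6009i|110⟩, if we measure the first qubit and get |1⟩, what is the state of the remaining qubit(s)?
-i|10⟩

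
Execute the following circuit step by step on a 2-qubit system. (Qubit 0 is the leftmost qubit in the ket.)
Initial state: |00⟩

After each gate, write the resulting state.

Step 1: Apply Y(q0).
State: i|10⟩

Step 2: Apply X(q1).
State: i|11⟩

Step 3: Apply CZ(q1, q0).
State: -i|11⟩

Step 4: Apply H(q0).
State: -(1/√2)i|01⟩ + (1/√2)i|11⟩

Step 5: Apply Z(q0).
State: -(1/√2)i|01⟩ - (1/√2)i|11⟩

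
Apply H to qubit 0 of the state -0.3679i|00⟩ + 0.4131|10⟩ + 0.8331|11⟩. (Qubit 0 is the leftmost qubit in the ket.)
(0.2921 - 0.2601i)|00⟩ + 0.5891|01⟩ + (-0.2921 - 0.2601i)|10⟩ - 0.5891|11⟩

H on qubit 0 mixes each pair of kets that differ only in qubit 0: amplitudes (a, b) of (|…0…⟩, |…1…⟩) become ((a + b)/√2, (a − b)/√2). Kets absent from the input have amplitude 0.
(|00⟩, |10⟩): (a, b) = (-0.3679i, 0.4131) → ((0.2921 - 0.2601i), (-0.2921 - 0.2601i))
(|01⟩, |11⟩): (a, b) = (0, 0.8331) → (0.5891, -0.5891)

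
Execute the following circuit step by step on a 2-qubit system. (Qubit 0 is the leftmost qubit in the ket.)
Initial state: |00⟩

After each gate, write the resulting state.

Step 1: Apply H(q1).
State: 1/√2|00⟩ + 1/√2|01⟩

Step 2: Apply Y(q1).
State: -(1/√2)i|00⟩ + (1/√2)i|01⟩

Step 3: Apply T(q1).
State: -(1/√2)i|00⟩ + (-1/2 + (1/2)i)|01⟩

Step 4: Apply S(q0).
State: -(1/√2)i|00⟩ + (-1/2 + (1/2)i)|01⟩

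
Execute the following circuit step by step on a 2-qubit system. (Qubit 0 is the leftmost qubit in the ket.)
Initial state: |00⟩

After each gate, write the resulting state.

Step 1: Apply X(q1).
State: |01⟩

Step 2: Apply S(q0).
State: |01⟩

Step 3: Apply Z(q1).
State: -|01⟩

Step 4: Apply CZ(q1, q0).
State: -|01⟩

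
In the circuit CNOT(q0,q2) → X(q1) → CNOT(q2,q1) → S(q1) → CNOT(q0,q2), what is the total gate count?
5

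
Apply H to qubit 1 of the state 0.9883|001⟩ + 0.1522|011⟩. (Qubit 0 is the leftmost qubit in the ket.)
0.8065|001⟩ + 0.5912|011⟩

H on qubit 1 mixes each pair of kets that differ only in qubit 1: amplitudes (a, b) of (|…0…⟩, |…1…⟩) become ((a + b)/√2, (a − b)/√2). Kets absent from the input have amplitude 0.
(|001⟩, |011⟩): (a, b) = (0.9883, 0.1522) → (0.8065, 0.5912)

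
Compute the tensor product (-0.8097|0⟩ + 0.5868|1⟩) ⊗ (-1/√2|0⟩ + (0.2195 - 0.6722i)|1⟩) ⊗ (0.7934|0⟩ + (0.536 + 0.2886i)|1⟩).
0.4543|000⟩ + (0.3069 + 0.1652i)|001⟩ + (-0.141 + 0.4318i)|010⟩ + (-0.2523 + 0.2404i)|011⟩ - 0.3292|100⟩ + (-0.2224 - 0.1197i)|101⟩ + (0.1022 - 0.313i)|110⟩ + (0.1829 - 0.1743i)|111⟩

amp(|b₁b₂…⟩) = product of the factor amplitudes for bits b₁, b₂, …; only kets whose every factor amplitude is nonzero survive.
|000⟩: (-0.8097)(-1/√2)(0.7934) = 0.4543
|001⟩: (-0.8097)(-1/√2)(0.536 + 0.2886i) = (0.3069 + 0.1652i)
|010⟩: (-0.8097)(0.2195 - 0.6722i)(0.7934) = (-0.141 + 0.4318i)
|011⟩: (-0.8097)(0.2195 - 0.6722i)(0.536 + 0.2886i) = (-0.2523 + 0.2404i)
|100⟩: (0.5868)(-1/√2)(0.7934) = -0.3292
|101⟩: (0.5868)(-1/√2)(0.536 + 0.2886i) = (-0.2224 - 0.1197i)
|110⟩: (0.5868)(0.2195 - 0.6722i)(0.7934) = (0.1022 - 0.313i)
|111⟩: (0.5868)(0.2195 - 0.6722i)(0.536 + 0.2886i) = (0.1829 - 0.1743i)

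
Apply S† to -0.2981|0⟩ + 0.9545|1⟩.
-0.2981|0⟩ - 0.9545i|1⟩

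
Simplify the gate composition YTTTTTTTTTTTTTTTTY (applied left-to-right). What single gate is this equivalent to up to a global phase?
I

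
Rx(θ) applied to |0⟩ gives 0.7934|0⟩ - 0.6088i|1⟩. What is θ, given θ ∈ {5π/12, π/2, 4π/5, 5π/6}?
5π/12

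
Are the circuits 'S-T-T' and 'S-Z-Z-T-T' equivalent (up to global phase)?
Yes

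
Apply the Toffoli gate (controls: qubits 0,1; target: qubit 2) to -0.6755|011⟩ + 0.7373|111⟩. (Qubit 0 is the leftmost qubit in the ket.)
-0.6755|011⟩ + 0.7373|110⟩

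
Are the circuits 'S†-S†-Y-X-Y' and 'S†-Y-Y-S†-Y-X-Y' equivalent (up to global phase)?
Yes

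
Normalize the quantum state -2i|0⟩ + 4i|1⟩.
-(1/√5)i|0⟩ + 0.8944i|1⟩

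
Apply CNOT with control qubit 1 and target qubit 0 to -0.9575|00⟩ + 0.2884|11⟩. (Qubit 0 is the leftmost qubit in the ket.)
-0.9575|00⟩ + 0.2884|01⟩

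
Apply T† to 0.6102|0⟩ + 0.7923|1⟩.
0.6102|0⟩ + (0.5602 - 0.5602i)|1⟩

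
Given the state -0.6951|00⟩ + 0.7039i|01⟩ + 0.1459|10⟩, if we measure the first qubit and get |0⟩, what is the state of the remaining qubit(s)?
-0.7026|0⟩ + 0.7115i|1⟩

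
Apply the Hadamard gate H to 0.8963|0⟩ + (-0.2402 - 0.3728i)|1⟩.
(0.4639 - 0.2636i)|0⟩ + (0.8036 + 0.2636i)|1⟩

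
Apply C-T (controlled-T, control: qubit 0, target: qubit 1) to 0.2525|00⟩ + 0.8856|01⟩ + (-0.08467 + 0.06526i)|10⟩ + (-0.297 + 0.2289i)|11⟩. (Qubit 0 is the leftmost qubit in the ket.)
0.2525|00⟩ + 0.8856|01⟩ + (-0.08467 + 0.06526i)|10⟩ + (-0.3719 - 0.04815i)|11⟩

C-T leaves the control-|0⟩ kets |00⟩, |01⟩ unchanged and applies T to qubit 1 on the control-|1⟩ pair (|10⟩, |11⟩).
T = [[1, 0], [0, (1/√2 + (1/√2)i)]].
With a = amp(|10⟩) = (-0.08467 + 0.06526i) and b = amp(|11⟩) = (-0.297 + 0.2289i):
new amp(|10⟩) = (1)·a = (-0.08467 + 0.06526i)
new amp(|11⟩) = (1/√2 + (1/√2)i)·b = (-0.3719 - 0.04815i)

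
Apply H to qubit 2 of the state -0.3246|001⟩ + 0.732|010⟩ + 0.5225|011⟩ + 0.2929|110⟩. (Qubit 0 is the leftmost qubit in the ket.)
-0.2295|000⟩ + 0.2295|001⟩ + 0.8871|010⟩ + 0.1481|011⟩ + 0.2071|110⟩ + 0.2071|111⟩

H on qubit 2 mixes each pair of kets that differ only in qubit 2: amplitudes (a, b) of (|…0…⟩, |…1…⟩) become ((a + b)/√2, (a − b)/√2). Kets absent from the input have amplitude 0.
(|000⟩, |001⟩): (a, b) = (0, -0.3246) → (-0.2295, 0.2295)
(|010⟩, |011⟩): (a, b) = (0.732, 0.5225) → (0.8871, 0.1481)
(|110⟩, |111⟩): (a, b) = (0.2929, 0) → (0.2071, 0.2071)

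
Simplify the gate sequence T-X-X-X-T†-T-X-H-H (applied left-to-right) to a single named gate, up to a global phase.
T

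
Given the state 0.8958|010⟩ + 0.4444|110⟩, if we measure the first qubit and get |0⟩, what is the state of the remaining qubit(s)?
|10⟩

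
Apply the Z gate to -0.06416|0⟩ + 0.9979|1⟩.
-0.06416|0⟩ - 0.9979|1⟩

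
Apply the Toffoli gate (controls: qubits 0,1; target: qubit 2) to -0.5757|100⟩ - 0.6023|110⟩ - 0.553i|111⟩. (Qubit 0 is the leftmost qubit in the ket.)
-0.5757|100⟩ - 0.553i|110⟩ - 0.6023|111⟩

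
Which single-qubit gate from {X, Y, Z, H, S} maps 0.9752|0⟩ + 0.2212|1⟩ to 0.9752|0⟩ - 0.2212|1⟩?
Z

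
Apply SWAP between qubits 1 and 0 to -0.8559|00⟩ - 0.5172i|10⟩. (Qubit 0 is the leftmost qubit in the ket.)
-0.8559|00⟩ - 0.5172i|01⟩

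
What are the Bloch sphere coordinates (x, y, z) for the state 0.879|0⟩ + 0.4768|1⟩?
(0.8382, 0, 0.5453)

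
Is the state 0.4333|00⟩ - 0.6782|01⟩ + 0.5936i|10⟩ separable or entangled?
Entangled

Writing the state as a|00⟩ + b|01⟩ + c|10⟩ + d|11⟩, it is a product state iff ad − bc = 0.
Here (a, b, c, d) = (0.4333, -0.6782, 0.5936i, 0): ad − bc = (0.4333)(0) − (-0.6782)(0.5936i) = 0.4026i ≠ 0, so the state is entangled.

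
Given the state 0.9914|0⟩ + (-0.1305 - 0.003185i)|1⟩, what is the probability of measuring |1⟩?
0.01704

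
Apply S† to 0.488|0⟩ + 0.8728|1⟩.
0.488|0⟩ - 0.8728i|1⟩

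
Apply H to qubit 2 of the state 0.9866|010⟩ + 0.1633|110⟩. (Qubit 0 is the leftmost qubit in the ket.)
0.6976|010⟩ + 0.6976|011⟩ + 0.1155|110⟩ + 0.1155|111⟩

H on qubit 2 mixes each pair of kets that differ only in qubit 2: amplitudes (a, b) of (|…0…⟩, |…1…⟩) become ((a + b)/√2, (a − b)/√2). Kets absent from the input have amplitude 0.
(|010⟩, |011⟩): (a, b) = (0.9866, 0) → (0.6976, 0.6976)
(|110⟩, |111⟩): (a, b) = (0.1633, 0) → (0.1155, 0.1155)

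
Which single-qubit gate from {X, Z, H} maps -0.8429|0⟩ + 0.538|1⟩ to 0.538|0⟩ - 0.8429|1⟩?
X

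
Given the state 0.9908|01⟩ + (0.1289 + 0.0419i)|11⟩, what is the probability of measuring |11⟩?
0.01837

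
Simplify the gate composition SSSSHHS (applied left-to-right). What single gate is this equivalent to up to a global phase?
S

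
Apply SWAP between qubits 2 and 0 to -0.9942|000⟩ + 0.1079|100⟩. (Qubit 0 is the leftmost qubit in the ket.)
-0.9942|000⟩ + 0.1079|001⟩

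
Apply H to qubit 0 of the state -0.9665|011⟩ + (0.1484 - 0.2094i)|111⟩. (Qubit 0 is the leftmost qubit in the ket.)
(-0.5785 - 0.1481i)|011⟩ + (-0.7884 + 0.1481i)|111⟩

H on qubit 0 mixes each pair of kets that differ only in qubit 0: amplitudes (a, b) of (|…0…⟩, |…1…⟩) become ((a + b)/√2, (a − b)/√2). Kets absent from the input have amplitude 0.
(|011⟩, |111⟩): (a, b) = (-0.9665, (0.1484 - 0.2094i)) → ((-0.5785 - 0.1481i), (-0.7884 + 0.1481i))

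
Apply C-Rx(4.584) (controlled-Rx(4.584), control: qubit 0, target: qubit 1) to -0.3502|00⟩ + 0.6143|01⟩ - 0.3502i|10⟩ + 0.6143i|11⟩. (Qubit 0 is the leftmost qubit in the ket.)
-0.3502|00⟩ + 0.6143|01⟩ + (0.4613 + 0.2312i)|10⟩ + (-0.263 - 0.4056i)|11⟩

C-Rx(4.584) leaves the control-|0⟩ kets |00⟩, |01⟩ unchanged and applies Rx(4.584) to qubit 1 on the control-|1⟩ pair (|10⟩, |11⟩).
Rx(4.584) = [[cos(θ/2), −i·sin(θ/2)], [−i·sin(θ/2), cos(θ/2)]]; θ = 4.584, cos(θ/2) ≈ -0.660289, sin(θ/2) ≈ 0.751012.
With a = amp(|10⟩) = -0.3502i and b = amp(|11⟩) = 0.6143i:
new amp(|10⟩) = (-0.660289)·a + (-0.751012i)·b = (0.4613 + 0.2312i)
new amp(|11⟩) = (-0.751012i)·a + (-0.660289)·b = (-0.263 - 0.4056i)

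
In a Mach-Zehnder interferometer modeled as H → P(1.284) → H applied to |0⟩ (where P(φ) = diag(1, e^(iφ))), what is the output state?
(0.6414 + 0.4796i)|0⟩ + (0.3586 - 0.4796i)|1⟩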